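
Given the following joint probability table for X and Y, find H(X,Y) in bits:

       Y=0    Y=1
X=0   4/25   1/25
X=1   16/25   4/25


H(X,Y) = -Σ p(x,y) log₂ p(x,y)
  p(0,0)=4/25: -0.1600 × log₂(0.1600) = 0.4230
  p(0,1)=1/25: -0.0400 × log₂(0.0400) = 0.1858
  p(1,0)=16/25: -0.6400 × log₂(0.6400) = 0.4121
  p(1,1)=4/25: -0.1600 × log₂(0.1600) = 0.4230
H(X,Y) = 1.4439 bits


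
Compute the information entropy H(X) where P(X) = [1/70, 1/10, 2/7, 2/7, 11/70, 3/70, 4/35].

H(X) = -Σ p(x) log₂ p(x)
  -1/70 × log₂(1/70) = 0.0876
  -1/10 × log₂(1/10) = 0.3322
  -2/7 × log₂(2/7) = 0.5164
  -2/7 × log₂(2/7) = 0.5164
  -11/70 × log₂(11/70) = 0.4195
  -3/70 × log₂(3/70) = 0.1948
  -4/35 × log₂(4/35) = 0.3576
H(X) = 2.4245 bits


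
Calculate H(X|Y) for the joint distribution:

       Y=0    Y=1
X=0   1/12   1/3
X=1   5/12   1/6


H(X|Y) = Σ_y p(y) H(X|Y=y)
  p(Y=0) = 1/2, H(X|Y=0) = 0.6500
  p(Y=1) = 1/2, H(X|Y=1) = 0.9183
H(X|Y) = 0.5000×0.6500 + 0.5000×0.9183 = 0.7842 bits


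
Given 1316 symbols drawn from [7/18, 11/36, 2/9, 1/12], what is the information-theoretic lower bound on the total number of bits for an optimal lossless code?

Entropy H = 1.8335 bits/symbol
Minimum bits = H × n = 1.8335 × 1316
= 2412.87 bits


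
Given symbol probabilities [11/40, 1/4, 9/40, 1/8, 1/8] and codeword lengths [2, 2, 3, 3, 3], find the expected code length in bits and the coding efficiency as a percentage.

Average length L = Σ p_i × l_i = 2.4750 bits
Entropy H = 2.2464 bits
Efficiency η = H/L × 100% = 90.76%


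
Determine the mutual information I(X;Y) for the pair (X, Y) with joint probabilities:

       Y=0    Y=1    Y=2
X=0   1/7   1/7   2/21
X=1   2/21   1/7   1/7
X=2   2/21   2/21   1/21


H(X) = 1.5538, H(Y) = 1.5751, H(X,Y) = 3.1057
I(X;Y) = H(X) + H(Y) - H(X,Y) = 0.0232 bits


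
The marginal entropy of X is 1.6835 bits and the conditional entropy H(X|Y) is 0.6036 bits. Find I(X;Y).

I(X;Y) = H(X) - H(X|Y)
I(X;Y) = 1.6835 - 0.6036 = 1.0799 bits


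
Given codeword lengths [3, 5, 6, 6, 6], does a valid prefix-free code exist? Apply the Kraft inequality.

Kraft inequality: Σ 2^(-l_i) ≤ 1 for prefix-free code
Calculating: 2^(-3) + 2^(-5) + 2^(-6) + 2^(-6) + 2^(-6)
= 0.125 + 0.03125 + 0.015625 + 0.015625 + 0.015625
= 0.2031
Since 0.2031 ≤ 1, prefix-free code exists


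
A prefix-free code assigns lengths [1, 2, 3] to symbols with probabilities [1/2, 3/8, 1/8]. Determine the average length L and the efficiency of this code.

Average length L = Σ p_i × l_i = 1.6250 bits
Entropy H = 1.4056 bits
Efficiency η = H/L × 100% = 86.50%


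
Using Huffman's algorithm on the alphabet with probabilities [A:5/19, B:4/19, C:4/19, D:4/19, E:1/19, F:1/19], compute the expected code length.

Huffman tree construction:
Combine smallest probabilities repeatedly
Resulting codes:
  A: 10 (length 2)
  B: 111 (length 3)
  C: 00 (length 2)
  D: 01 (length 2)
  E: 1100 (length 4)
  F: 1101 (length 4)
Average length = Σ p(s) × length(s) = 2.4211 bits


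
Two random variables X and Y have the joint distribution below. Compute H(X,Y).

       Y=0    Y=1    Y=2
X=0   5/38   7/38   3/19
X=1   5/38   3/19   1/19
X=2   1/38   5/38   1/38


H(X,Y) = -Σ p(x,y) log₂ p(x,y)
  p(0,0)=5/38: -0.1316 × log₂(0.1316) = 0.3850
  p(0,1)=7/38: -0.1842 × log₂(0.1842) = 0.4496
  p(0,2)=3/19: -0.1579 × log₂(0.1579) = 0.4205
  p(1,0)=5/38: -0.1316 × log₂(0.1316) = 0.3850
  p(1,1)=3/19: -0.1579 × log₂(0.1579) = 0.4205
  p(1,2)=1/19: -0.0526 × log₂(0.0526) = 0.2236
  p(2,0)=1/38: -0.0263 × log₂(0.0263) = 0.1381
  p(2,1)=5/38: -0.1316 × log₂(0.1316) = 0.3850
  p(2,2)=1/38: -0.0263 × log₂(0.0263) = 0.1381
H(X,Y) = 2.9453 bits


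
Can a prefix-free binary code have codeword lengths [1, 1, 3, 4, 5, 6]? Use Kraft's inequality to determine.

Kraft inequality: Σ 2^(-l_i) ≤ 1 for prefix-free code
Calculating: 2^(-1) + 2^(-1) + 2^(-3) + 2^(-4) + 2^(-5) + 2^(-6)
= 0.5 + 0.5 + 0.125 + 0.0625 + 0.03125 + 0.015625
= 1.2344
Since 1.2344 > 1, prefix-free code does not exist


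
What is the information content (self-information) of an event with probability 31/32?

Information content I(x) = -log₂(p(x))
I = -log₂(31/32) = -log₂(0.9688)
I = 0.0458 bits


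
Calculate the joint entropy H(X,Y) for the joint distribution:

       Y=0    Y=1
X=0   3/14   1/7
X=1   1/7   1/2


H(X,Y) = -Σ p(x,y) log₂ p(x,y)
  p(0,0)=3/14: -0.2143 × log₂(0.2143) = 0.4762
  p(0,1)=1/7: -0.1429 × log₂(0.1429) = 0.4011
  p(1,0)=1/7: -0.1429 × log₂(0.1429) = 0.4011
  p(1,1)=1/2: -0.5000 × log₂(0.5000) = 0.5000
H(X,Y) = 1.7783 bits


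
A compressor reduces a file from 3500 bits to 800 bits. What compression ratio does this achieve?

Compression ratio = Original / Compressed
= 3500 / 800 = 4.38:1


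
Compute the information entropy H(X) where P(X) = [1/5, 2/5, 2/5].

H(X) = -Σ p(x) log₂ p(x)
  -1/5 × log₂(1/5) = 0.4644
  -2/5 × log₂(2/5) = 0.5288
  -2/5 × log₂(2/5) = 0.5288
H(X) = 1.5219 bits


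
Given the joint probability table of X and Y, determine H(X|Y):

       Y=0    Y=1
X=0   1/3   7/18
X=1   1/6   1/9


H(X|Y) = Σ_y p(y) H(X|Y=y)
  p(Y=0) = 1/2, H(X|Y=0) = 0.9183
  p(Y=1) = 1/2, H(X|Y=1) = 0.7642
H(X|Y) = 0.5000×0.9183 + 0.5000×0.7642 = 0.8413 bits


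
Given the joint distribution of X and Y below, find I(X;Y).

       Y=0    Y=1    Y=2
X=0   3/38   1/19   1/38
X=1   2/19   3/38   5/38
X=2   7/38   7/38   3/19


H(X) = 1.4330, H(Y) = 1.5810, H(X,Y) = 2.9866
I(X;Y) = H(X) + H(Y) - H(X,Y) = 0.0275 bits


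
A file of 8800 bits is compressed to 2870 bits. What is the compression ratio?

Compression ratio = Original / Compressed
= 8800 / 2870 = 3.07:1


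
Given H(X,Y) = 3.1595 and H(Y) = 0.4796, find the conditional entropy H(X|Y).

Chain rule: H(X,Y) = H(X|Y) + H(Y)
H(X|Y) = H(X,Y) - H(Y) = 3.1595 - 0.4796 = 2.6799 bits


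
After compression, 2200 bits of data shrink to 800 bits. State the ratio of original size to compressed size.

Compression ratio = Original / Compressed
= 2200 / 800 = 2.75:1


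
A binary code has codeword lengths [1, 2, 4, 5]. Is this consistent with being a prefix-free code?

Kraft inequality: Σ 2^(-l_i) ≤ 1 for prefix-free code
Calculating: 2^(-1) + 2^(-2) + 2^(-4) + 2^(-5)
= 0.5 + 0.25 + 0.0625 + 0.03125
= 0.8438
Since 0.8438 ≤ 1, prefix-free code exists


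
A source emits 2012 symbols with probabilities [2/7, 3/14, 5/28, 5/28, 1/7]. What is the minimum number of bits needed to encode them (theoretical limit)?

Entropy H = 2.2813 bits/symbol
Minimum bits = H × n = 2.2813 × 2012
= 4590.01 bits


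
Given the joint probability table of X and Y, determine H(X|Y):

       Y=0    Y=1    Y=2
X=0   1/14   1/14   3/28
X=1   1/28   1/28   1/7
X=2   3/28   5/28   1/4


H(X|Y) = Σ_y p(y) H(X|Y=y)
  p(Y=0) = 3/14, H(X|Y=0) = 1.4591
  p(Y=1) = 2/7, H(X|Y=1) = 1.2988
  p(Y=2) = 1/2, H(X|Y=2) = 1.4926
H(X|Y) = 0.2143×1.4591 + 0.2857×1.2988 + 0.5000×1.4926 = 1.4301 bits


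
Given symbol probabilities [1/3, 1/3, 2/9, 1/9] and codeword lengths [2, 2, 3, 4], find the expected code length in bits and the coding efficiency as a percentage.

Average length L = Σ p_i × l_i = 2.4444 bits
Entropy H = 1.8911 bits
Efficiency η = H/L × 100% = 77.36%


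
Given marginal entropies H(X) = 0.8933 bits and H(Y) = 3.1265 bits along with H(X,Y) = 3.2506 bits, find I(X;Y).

I(X;Y) = H(X) + H(Y) - H(X,Y)
I(X;Y) = 0.8933 + 3.1265 - 3.2506 = 0.7692 bits


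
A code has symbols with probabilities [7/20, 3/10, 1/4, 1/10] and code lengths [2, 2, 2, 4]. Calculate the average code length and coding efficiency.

Average length L = Σ p_i × l_i = 2.2000 bits
Entropy H = 1.8834 bits
Efficiency η = H/L × 100% = 85.61%


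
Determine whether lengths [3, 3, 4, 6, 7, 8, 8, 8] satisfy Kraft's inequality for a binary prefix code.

Kraft inequality: Σ 2^(-l_i) ≤ 1 for prefix-free code
Calculating: 2^(-3) + 2^(-3) + 2^(-4) + 2^(-6) + 2^(-7) + 2^(-8) + 2^(-8) + 2^(-8)
= 0.125 + 0.125 + 0.0625 + 0.015625 + 0.0078125 + 0.00390625 + 0.00390625 + 0.00390625
= 0.3477
Since 0.3477 ≤ 1, prefix-free code exists


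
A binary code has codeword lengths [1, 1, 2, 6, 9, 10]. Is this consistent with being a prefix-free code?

Kraft inequality: Σ 2^(-l_i) ≤ 1 for prefix-free code
Calculating: 2^(-1) + 2^(-1) + 2^(-2) + 2^(-6) + 2^(-9) + 2^(-10)
= 0.5 + 0.5 + 0.25 + 0.015625 + 0.001953125 + 0.0009765625
= 1.2686
Since 1.2686 > 1, prefix-free code does not exist


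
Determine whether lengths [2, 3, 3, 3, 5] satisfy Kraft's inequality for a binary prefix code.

Kraft inequality: Σ 2^(-l_i) ≤ 1 for prefix-free code
Calculating: 2^(-2) + 2^(-3) + 2^(-3) + 2^(-3) + 2^(-5)
= 0.25 + 0.125 + 0.125 + 0.125 + 0.03125
= 0.6562
Since 0.6562 ≤ 1, prefix-free code exists


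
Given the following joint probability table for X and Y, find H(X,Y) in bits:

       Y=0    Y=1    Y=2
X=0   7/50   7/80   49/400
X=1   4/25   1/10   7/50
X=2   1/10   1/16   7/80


H(X,Y) = -Σ p(x,y) log₂ p(x,y)
  p(0,0)=7/50: -0.1400 × log₂(0.1400) = 0.3971
  p(0,1)=7/80: -0.0875 × log₂(0.0875) = 0.3075
  p(0,2)=49/400: -0.1225 × log₂(0.1225) = 0.3711
  p(1,0)=4/25: -0.1600 × log₂(0.1600) = 0.4230
  p(1,1)=1/10: -0.1000 × log₂(0.1000) = 0.3322
  p(1,2)=7/50: -0.1400 × log₂(0.1400) = 0.3971
  p(2,0)=1/10: -0.1000 × log₂(0.1000) = 0.3322
  p(2,1)=1/16: -0.0625 × log₂(0.0625) = 0.2500
  p(2,2)=7/80: -0.0875 × log₂(0.0875) = 0.3075
H(X,Y) = 3.1177 bits


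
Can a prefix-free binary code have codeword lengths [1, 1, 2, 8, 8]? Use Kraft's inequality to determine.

Kraft inequality: Σ 2^(-l_i) ≤ 1 for prefix-free code
Calculating: 2^(-1) + 2^(-1) + 2^(-2) + 2^(-8) + 2^(-8)
= 0.5 + 0.5 + 0.25 + 0.00390625 + 0.00390625
= 1.2578
Since 1.2578 > 1, prefix-free code does not exist


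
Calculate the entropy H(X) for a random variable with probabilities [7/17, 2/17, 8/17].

H(X) = -Σ p(x) log₂ p(x)
  -7/17 × log₂(7/17) = 0.5271
  -2/17 × log₂(2/17) = 0.3632
  -8/17 × log₂(8/17) = 0.5117
H(X) = 1.4021 bits


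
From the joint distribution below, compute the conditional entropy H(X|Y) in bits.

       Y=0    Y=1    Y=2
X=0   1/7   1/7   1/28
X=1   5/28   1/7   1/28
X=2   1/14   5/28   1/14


H(X|Y) = Σ_y p(y) H(X|Y=y)
  p(Y=0) = 11/28, H(X|Y=0) = 1.4949
  p(Y=1) = 13/28, H(X|Y=1) = 1.5766
  p(Y=2) = 1/7, H(X|Y=2) = 1.5000
H(X|Y) = 0.3929×1.4949 + 0.4643×1.5766 + 0.1429×1.5000 = 1.5336 bits


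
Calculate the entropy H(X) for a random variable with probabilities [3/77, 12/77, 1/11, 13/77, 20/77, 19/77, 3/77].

H(X) = -Σ p(x) log₂ p(x)
  -3/77 × log₂(3/77) = 0.1824
  -12/77 × log₂(12/77) = 0.4179
  -1/11 × log₂(1/11) = 0.3145
  -13/77 × log₂(13/77) = 0.4333
  -20/77 × log₂(20/77) = 0.5052
  -19/77 × log₂(19/77) = 0.4982
  -3/77 × log₂(3/77) = 0.1824
H(X) = 2.5339 bits


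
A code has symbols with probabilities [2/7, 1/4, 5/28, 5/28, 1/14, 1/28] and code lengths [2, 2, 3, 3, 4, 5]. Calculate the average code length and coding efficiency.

Average length L = Σ p_i × l_i = 2.6071 bits
Entropy H = 2.3477 bits
Efficiency η = H/L × 100% = 90.05%


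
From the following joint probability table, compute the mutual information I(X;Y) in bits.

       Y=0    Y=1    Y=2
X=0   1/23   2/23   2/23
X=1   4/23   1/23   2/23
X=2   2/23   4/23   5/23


H(X) = 1.5099, H(Y) = 1.5743, H(X,Y) = 2.9753
I(X;Y) = H(X) + H(Y) - H(X,Y) = 0.1089 bits


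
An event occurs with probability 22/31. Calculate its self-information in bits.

Information content I(x) = -log₂(p(x))
I = -log₂(22/31) = -log₂(0.7097)
I = 0.4948 bits


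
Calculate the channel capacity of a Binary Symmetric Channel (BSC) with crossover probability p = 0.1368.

For BSC with error probability p:
C = 1 - H(p) where H(p) is binary entropy
H(0.1368) = -0.1368 × log₂(0.1368) - 0.8632 × log₂(0.8632)
H(p) = 0.5758
C = 1 - 0.5758 = 0.4242 bits/use


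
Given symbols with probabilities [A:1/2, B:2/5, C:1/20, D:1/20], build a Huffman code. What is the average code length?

Huffman tree construction:
Combine smallest probabilities repeatedly
Resulting codes:
  A: 0 (length 1)
  B: 11 (length 2)
  C: 100 (length 3)
  D: 101 (length 3)
Average length = Σ p(s) × length(s) = 1.6000 bits


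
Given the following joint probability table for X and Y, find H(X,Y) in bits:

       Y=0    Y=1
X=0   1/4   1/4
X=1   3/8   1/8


H(X,Y) = -Σ p(x,y) log₂ p(x,y)
  p(0,0)=1/4: -0.2500 × log₂(0.2500) = 0.5000
  p(0,1)=1/4: -0.2500 × log₂(0.2500) = 0.5000
  p(1,0)=3/8: -0.3750 × log₂(0.3750) = 0.5306
  p(1,1)=1/8: -0.1250 × log₂(0.1250) = 0.3750
H(X,Y) = 1.9056 bits


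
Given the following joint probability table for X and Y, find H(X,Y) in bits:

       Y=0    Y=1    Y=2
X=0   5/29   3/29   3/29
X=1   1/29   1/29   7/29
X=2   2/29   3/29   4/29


H(X,Y) = -Σ p(x,y) log₂ p(x,y)
  p(0,0)=5/29: -0.1724 × log₂(0.1724) = 0.4373
  p(0,1)=3/29: -0.1034 × log₂(0.1034) = 0.3386
  p(0,2)=3/29: -0.1034 × log₂(0.1034) = 0.3386
  p(1,0)=1/29: -0.0345 × log₂(0.0345) = 0.1675
  p(1,1)=1/29: -0.0345 × log₂(0.0345) = 0.1675
  p(1,2)=7/29: -0.2414 × log₂(0.2414) = 0.4950
  p(2,0)=2/29: -0.0690 × log₂(0.0690) = 0.2661
  p(2,1)=3/29: -0.1034 × log₂(0.1034) = 0.3386
  p(2,2)=4/29: -0.1379 × log₂(0.1379) = 0.3942
H(X,Y) = 2.9433 bits


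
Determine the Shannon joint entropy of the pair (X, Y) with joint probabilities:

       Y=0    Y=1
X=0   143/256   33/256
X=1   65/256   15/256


H(X,Y) = -Σ p(x,y) log₂ p(x,y)
  p(0,0)=143/256: -0.5586 × log₂(0.5586) = 0.4693
  p(0,1)=33/256: -0.1289 × log₂(0.1289) = 0.3810
  p(1,0)=65/256: -0.2539 × log₂(0.2539) = 0.5021
  p(1,1)=15/256: -0.0586 × log₂(0.0586) = 0.2398
H(X,Y) = 1.5923 bits


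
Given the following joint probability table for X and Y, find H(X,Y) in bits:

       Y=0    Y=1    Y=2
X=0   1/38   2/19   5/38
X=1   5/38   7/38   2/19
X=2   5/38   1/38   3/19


H(X,Y) = -Σ p(x,y) log₂ p(x,y)
  p(0,0)=1/38: -0.0263 × log₂(0.0263) = 0.1381
  p(0,1)=2/19: -0.1053 × log₂(0.1053) = 0.3419
  p(0,2)=5/38: -0.1316 × log₂(0.1316) = 0.3850
  p(1,0)=5/38: -0.1316 × log₂(0.1316) = 0.3850
  p(1,1)=7/38: -0.1842 × log₂(0.1842) = 0.4496
  p(1,2)=2/19: -0.1053 × log₂(0.1053) = 0.3419
  p(2,0)=5/38: -0.1316 × log₂(0.1316) = 0.3850
  p(2,1)=1/38: -0.0263 × log₂(0.0263) = 0.1381
  p(2,2)=3/19: -0.1579 × log₂(0.1579) = 0.4205
H(X,Y) = 2.9850 bits


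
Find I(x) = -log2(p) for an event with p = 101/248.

Information content I(x) = -log₂(p(x))
I = -log₂(101/248) = -log₂(0.4073)
I = 1.2960 bits


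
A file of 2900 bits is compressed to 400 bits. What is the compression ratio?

Compression ratio = Original / Compressed
= 2900 / 400 = 7.25:1


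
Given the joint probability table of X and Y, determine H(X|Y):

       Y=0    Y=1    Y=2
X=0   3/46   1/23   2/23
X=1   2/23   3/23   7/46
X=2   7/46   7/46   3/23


H(X|Y) = Σ_y p(y) H(X|Y=y)
  p(Y=0) = 7/23, H(X|Y=0) = 1.4926
  p(Y=1) = 15/46, H(X|Y=1) = 1.4295
  p(Y=2) = 17/46, H(X|Y=2) = 1.5486
H(X|Y) = 0.3043×1.4926 + 0.3261×1.4295 + 0.3696×1.5486 = 1.4927 bits


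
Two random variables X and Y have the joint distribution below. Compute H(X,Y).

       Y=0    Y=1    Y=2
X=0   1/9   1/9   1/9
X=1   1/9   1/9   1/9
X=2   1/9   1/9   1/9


H(X,Y) = -Σ p(x,y) log₂ p(x,y)
  p(0,0)=1/9: -0.1111 × log₂(0.1111) = 0.3522
  p(0,1)=1/9: -0.1111 × log₂(0.1111) = 0.3522
  p(0,2)=1/9: -0.1111 × log₂(0.1111) = 0.3522
  p(1,0)=1/9: -0.1111 × log₂(0.1111) = 0.3522
  p(1,1)=1/9: -0.1111 × log₂(0.1111) = 0.3522
  p(1,2)=1/9: -0.1111 × log₂(0.1111) = 0.3522
  p(2,0)=1/9: -0.1111 × log₂(0.1111) = 0.3522
  p(2,1)=1/9: -0.1111 × log₂(0.1111) = 0.3522
  p(2,2)=1/9: -0.1111 × log₂(0.1111) = 0.3522
H(X,Y) = 3.1699 bits


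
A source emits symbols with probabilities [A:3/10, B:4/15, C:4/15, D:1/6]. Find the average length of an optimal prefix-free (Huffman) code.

Huffman tree construction:
Combine smallest probabilities repeatedly
Resulting codes:
  A: 11 (length 2)
  B: 01 (length 2)
  C: 10 (length 2)
  D: 00 (length 2)
Average length = Σ p(s) × length(s) = 2.0000 bits


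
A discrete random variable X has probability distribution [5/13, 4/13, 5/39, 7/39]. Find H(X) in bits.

H(X) = -Σ p(x) log₂ p(x)
  -5/13 × log₂(5/13) = 0.5302
  -4/13 × log₂(4/13) = 0.5232
  -5/39 × log₂(5/39) = 0.3799
  -7/39 × log₂(7/39) = 0.4448
H(X) = 1.8781 bits


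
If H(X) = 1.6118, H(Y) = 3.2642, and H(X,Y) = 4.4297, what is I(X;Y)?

I(X;Y) = H(X) + H(Y) - H(X,Y)
I(X;Y) = 1.6118 + 3.2642 - 4.4297 = 0.4463 bits


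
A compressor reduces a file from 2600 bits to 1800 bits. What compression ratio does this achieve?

Compression ratio = Original / Compressed
= 2600 / 1800 = 1.44:1


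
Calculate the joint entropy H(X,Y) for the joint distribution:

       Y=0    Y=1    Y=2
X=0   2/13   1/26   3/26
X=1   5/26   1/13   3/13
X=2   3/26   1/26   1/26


H(X,Y) = -Σ p(x,y) log₂ p(x,y)
  p(0,0)=2/13: -0.1538 × log₂(0.1538) = 0.4155
  p(0,1)=1/26: -0.0385 × log₂(0.0385) = 0.1808
  p(0,2)=3/26: -0.1154 × log₂(0.1154) = 0.3595
  p(1,0)=5/26: -0.1923 × log₂(0.1923) = 0.4574
  p(1,1)=1/13: -0.0769 × log₂(0.0769) = 0.2846
  p(1,2)=3/13: -0.2308 × log₂(0.2308) = 0.4882
  p(2,0)=3/26: -0.1154 × log₂(0.1154) = 0.3595
  p(2,1)=1/26: -0.0385 × log₂(0.0385) = 0.1808
  p(2,2)=1/26: -0.0385 × log₂(0.0385) = 0.1808
H(X,Y) = 2.9070 bits


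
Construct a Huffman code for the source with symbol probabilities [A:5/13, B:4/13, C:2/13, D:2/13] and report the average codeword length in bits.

Huffman tree construction:
Combine smallest probabilities repeatedly
Resulting codes:
  A: 0 (length 1)
  B: 10 (length 2)
  C: 110 (length 3)
  D: 111 (length 3)
Average length = Σ p(s) × length(s) = 1.9231 bits


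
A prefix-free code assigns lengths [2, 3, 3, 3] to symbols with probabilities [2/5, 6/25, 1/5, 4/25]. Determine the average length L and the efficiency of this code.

Average length L = Σ p_i × l_i = 2.6000 bits
Entropy H = 1.9103 bits
Efficiency η = H/L × 100% = 73.47%


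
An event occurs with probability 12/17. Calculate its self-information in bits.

Information content I(x) = -log₂(p(x))
I = -log₂(12/17) = -log₂(0.7059)
I = 0.5025 bits


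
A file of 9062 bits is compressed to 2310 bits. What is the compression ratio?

Compression ratio = Original / Compressed
= 9062 / 2310 = 3.92:1


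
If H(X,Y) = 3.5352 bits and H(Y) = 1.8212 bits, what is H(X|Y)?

Chain rule: H(X,Y) = H(X|Y) + H(Y)
H(X|Y) = H(X,Y) - H(Y) = 3.5352 - 1.8212 = 1.714 bits


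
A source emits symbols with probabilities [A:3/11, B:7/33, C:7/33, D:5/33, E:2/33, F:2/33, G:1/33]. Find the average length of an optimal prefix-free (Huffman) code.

Huffman tree construction:
Combine smallest probabilities repeatedly
Resulting codes:
  A: 10 (length 2)
  B: 00 (length 2)
  C: 01 (length 2)
  D: 110 (length 3)
  E: 11111 (length 5)
  F: 1110 (length 4)
  G: 11110 (length 5)
Average length = Σ p(s) × length(s) = 2.5455 bits


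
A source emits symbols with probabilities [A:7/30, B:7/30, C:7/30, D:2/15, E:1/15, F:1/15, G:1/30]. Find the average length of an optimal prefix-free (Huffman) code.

Huffman tree construction:
Combine smallest probabilities repeatedly
Resulting codes:
  A: 00 (length 2)
  B: 01 (length 2)
  C: 10 (length 2)
  D: 110 (length 3)
  E: 11111 (length 5)
  F: 1110 (length 4)
  G: 11110 (length 5)
Average length = Σ p(s) × length(s) = 2.5667 bits


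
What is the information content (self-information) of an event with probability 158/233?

Information content I(x) = -log₂(p(x))
I = -log₂(158/233) = -log₂(0.6781)
I = 0.5604 bits


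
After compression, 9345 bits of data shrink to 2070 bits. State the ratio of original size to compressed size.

Compression ratio = Original / Compressed
= 9345 / 2070 = 4.51:1


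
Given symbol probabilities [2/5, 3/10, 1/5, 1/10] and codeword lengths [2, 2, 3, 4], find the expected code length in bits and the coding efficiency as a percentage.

Average length L = Σ p_i × l_i = 2.4000 bits
Entropy H = 1.8464 bits
Efficiency η = H/L × 100% = 76.93%


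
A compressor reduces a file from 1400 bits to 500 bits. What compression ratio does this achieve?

Compression ratio = Original / Compressed
= 1400 / 500 = 2.80:1


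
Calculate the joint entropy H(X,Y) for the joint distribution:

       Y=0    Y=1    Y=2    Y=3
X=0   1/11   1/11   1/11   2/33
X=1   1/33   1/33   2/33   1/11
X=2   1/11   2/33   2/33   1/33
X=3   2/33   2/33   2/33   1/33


H(X,Y) = -Σ p(x,y) log₂ p(x,y)
  p(0,0)=1/11: -0.0909 × log₂(0.0909) = 0.3145
  p(0,1)=1/11: -0.0909 × log₂(0.0909) = 0.3145
  p(0,2)=1/11: -0.0909 × log₂(0.0909) = 0.3145
  p(0,3)=2/33: -0.0606 × log₂(0.0606) = 0.2451
  p(1,0)=1/33: -0.0303 × log₂(0.0303) = 0.1529
  p(1,1)=1/33: -0.0303 × log₂(0.0303) = 0.1529
  p(1,2)=2/33: -0.0606 × log₂(0.0606) = 0.2451
  p(1,3)=1/11: -0.0909 × log₂(0.0909) = 0.3145
  p(2,0)=1/11: -0.0909 × log₂(0.0909) = 0.3145
  p(2,1)=2/33: -0.0606 × log₂(0.0606) = 0.2451
  p(2,2)=2/33: -0.0606 × log₂(0.0606) = 0.2451
  p(2,3)=1/33: -0.0303 × log₂(0.0303) = 0.1529
  p(3,0)=2/33: -0.0606 × log₂(0.0606) = 0.2451
  p(3,1)=2/33: -0.0606 × log₂(0.0606) = 0.2451
  p(3,2)=2/33: -0.0606 × log₂(0.0606) = 0.2451
  p(3,3)=1/33: -0.0303 × log₂(0.0303) = 0.1529
H(X,Y) = 3.8997 bits


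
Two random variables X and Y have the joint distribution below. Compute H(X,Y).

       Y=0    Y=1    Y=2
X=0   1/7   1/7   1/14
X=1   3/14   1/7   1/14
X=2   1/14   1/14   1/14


H(X,Y) = -Σ p(x,y) log₂ p(x,y)
  p(0,0)=1/7: -0.1429 × log₂(0.1429) = 0.4011
  p(0,1)=1/7: -0.1429 × log₂(0.1429) = 0.4011
  p(0,2)=1/14: -0.0714 × log₂(0.0714) = 0.2720
  p(1,0)=3/14: -0.2143 × log₂(0.2143) = 0.4762
  p(1,1)=1/7: -0.1429 × log₂(0.1429) = 0.4011
  p(1,2)=1/14: -0.0714 × log₂(0.0714) = 0.2720
  p(2,0)=1/14: -0.0714 × log₂(0.0714) = 0.2720
  p(2,1)=1/14: -0.0714 × log₂(0.0714) = 0.2720
  p(2,2)=1/14: -0.0714 × log₂(0.0714) = 0.2720
H(X,Y) = 3.0391 bits


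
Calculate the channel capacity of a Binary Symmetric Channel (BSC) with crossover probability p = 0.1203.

For BSC with error probability p:
C = 1 - H(p) where H(p) is binary entropy
H(0.1203) = -0.1203 × log₂(0.1203) - 0.8797 × log₂(0.8797)
H(p) = 0.5302
C = 1 - 0.5302 = 0.4698 bits/use


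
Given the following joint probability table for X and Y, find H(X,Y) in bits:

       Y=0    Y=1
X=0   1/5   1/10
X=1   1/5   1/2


H(X,Y) = -Σ p(x,y) log₂ p(x,y)
  p(0,0)=1/5: -0.2000 × log₂(0.2000) = 0.4644
  p(0,1)=1/10: -0.1000 × log₂(0.1000) = 0.3322
  p(1,0)=1/5: -0.2000 × log₂(0.2000) = 0.4644
  p(1,1)=1/2: -0.5000 × log₂(0.5000) = 0.5000
H(X,Y) = 1.7610 bits


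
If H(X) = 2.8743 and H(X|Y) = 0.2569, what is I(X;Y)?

I(X;Y) = H(X) - H(X|Y)
I(X;Y) = 2.8743 - 0.2569 = 2.6174 bits


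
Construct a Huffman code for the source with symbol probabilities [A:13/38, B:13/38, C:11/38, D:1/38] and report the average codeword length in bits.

Huffman tree construction:
Combine smallest probabilities repeatedly
Resulting codes:
  A: 11 (length 2)
  B: 0 (length 1)
  C: 101 (length 3)
  D: 100 (length 3)
Average length = Σ p(s) × length(s) = 1.9737 bits


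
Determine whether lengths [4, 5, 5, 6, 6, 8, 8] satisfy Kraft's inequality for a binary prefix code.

Kraft inequality: Σ 2^(-l_i) ≤ 1 for prefix-free code
Calculating: 2^(-4) + 2^(-5) + 2^(-5) + 2^(-6) + 2^(-6) + 2^(-8) + 2^(-8)
= 0.0625 + 0.03125 + 0.03125 + 0.015625 + 0.015625 + 0.00390625 + 0.00390625
= 0.1641
Since 0.1641 ≤ 1, prefix-free code exists


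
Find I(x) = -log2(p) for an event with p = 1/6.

Information content I(x) = -log₂(p(x))
I = -log₂(1/6) = -log₂(0.1667)
I = 2.5850 bits


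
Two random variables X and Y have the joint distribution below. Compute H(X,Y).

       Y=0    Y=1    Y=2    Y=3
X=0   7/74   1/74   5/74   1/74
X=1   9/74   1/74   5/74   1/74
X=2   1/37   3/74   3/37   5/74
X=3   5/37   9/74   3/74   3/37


H(X,Y) = -Σ p(x,y) log₂ p(x,y)
  p(0,0)=7/74: -0.0946 × log₂(0.0946) = 0.3218
  p(0,1)=1/74: -0.0135 × log₂(0.0135) = 0.0839
  p(0,2)=5/74: -0.0676 × log₂(0.0676) = 0.2627
  p(0,3)=1/74: -0.0135 × log₂(0.0135) = 0.0839
  p(1,0)=9/74: -0.1216 × log₂(0.1216) = 0.3697
  p(1,1)=1/74: -0.0135 × log₂(0.0135) = 0.0839
  p(1,2)=5/74: -0.0676 × log₂(0.0676) = 0.2627
  p(1,3)=1/74: -0.0135 × log₂(0.0135) = 0.0839
  p(2,0)=1/37: -0.0270 × log₂(0.0270) = 0.1408
  p(2,1)=3/74: -0.0405 × log₂(0.0405) = 0.1875
  p(2,2)=3/37: -0.0811 × log₂(0.0811) = 0.2939
  p(2,3)=5/74: -0.0676 × log₂(0.0676) = 0.2627
  p(3,0)=5/37: -0.1351 × log₂(0.1351) = 0.3902
  p(3,1)=9/74: -0.1216 × log₂(0.1216) = 0.3697
  p(3,2)=3/74: -0.0405 × log₂(0.0405) = 0.1875
  p(3,3)=3/37: -0.0811 × log₂(0.0811) = 0.2939
H(X,Y) = 3.6785 bits


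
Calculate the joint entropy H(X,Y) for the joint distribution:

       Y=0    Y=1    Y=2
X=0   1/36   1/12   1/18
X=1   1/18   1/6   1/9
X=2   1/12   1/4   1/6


H(X,Y) = -Σ p(x,y) log₂ p(x,y)
  p(0,0)=1/36: -0.0278 × log₂(0.0278) = 0.1436
  p(0,1)=1/12: -0.0833 × log₂(0.0833) = 0.2987
  p(0,2)=1/18: -0.0556 × log₂(0.0556) = 0.2317
  p(1,0)=1/18: -0.0556 × log₂(0.0556) = 0.2317
  p(1,1)=1/6: -0.1667 × log₂(0.1667) = 0.4308
  p(1,2)=1/9: -0.1111 × log₂(0.1111) = 0.3522
  p(2,0)=1/12: -0.0833 × log₂(0.0833) = 0.2987
  p(2,1)=1/4: -0.2500 × log₂(0.2500) = 0.5000
  p(2,2)=1/6: -0.1667 × log₂(0.1667) = 0.4308
H(X,Y) = 2.9183 bits


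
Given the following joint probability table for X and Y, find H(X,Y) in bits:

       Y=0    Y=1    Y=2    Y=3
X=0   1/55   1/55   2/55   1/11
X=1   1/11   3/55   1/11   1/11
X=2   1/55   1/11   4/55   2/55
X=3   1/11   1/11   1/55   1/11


H(X,Y) = -Σ p(x,y) log₂ p(x,y)
  p(0,0)=1/55: -0.0182 × log₂(0.0182) = 0.1051
  p(0,1)=1/55: -0.0182 × log₂(0.0182) = 0.1051
  p(0,2)=2/55: -0.0364 × log₂(0.0364) = 0.1739
  p(0,3)=1/11: -0.0909 × log₂(0.0909) = 0.3145
  p(1,0)=1/11: -0.0909 × log₂(0.0909) = 0.3145
  p(1,1)=3/55: -0.0545 × log₂(0.0545) = 0.2289
  p(1,2)=1/11: -0.0909 × log₂(0.0909) = 0.3145
  p(1,3)=1/11: -0.0909 × log₂(0.0909) = 0.3145
  p(2,0)=1/55: -0.0182 × log₂(0.0182) = 0.1051
  p(2,1)=1/11: -0.0909 × log₂(0.0909) = 0.3145
  p(2,2)=4/55: -0.0727 × log₂(0.0727) = 0.2750
  p(2,3)=2/55: -0.0364 × log₂(0.0364) = 0.1739
  p(3,0)=1/11: -0.0909 × log₂(0.0909) = 0.3145
  p(3,1)=1/11: -0.0909 × log₂(0.0909) = 0.3145
  p(3,2)=1/55: -0.0182 × log₂(0.0182) = 0.1051
  p(3,3)=1/11: -0.0909 × log₂(0.0909) = 0.3145
H(X,Y) = 3.7881 bits


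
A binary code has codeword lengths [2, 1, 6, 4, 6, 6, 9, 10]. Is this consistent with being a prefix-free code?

Kraft inequality: Σ 2^(-l_i) ≤ 1 for prefix-free code
Calculating: 2^(-2) + 2^(-1) + 2^(-6) + 2^(-4) + 2^(-6) + 2^(-6) + 2^(-9) + 2^(-10)
= 0.25 + 0.5 + 0.015625 + 0.0625 + 0.015625 + 0.015625 + 0.001953125 + 0.0009765625
= 0.8623
Since 0.8623 ≤ 1, prefix-free code exists


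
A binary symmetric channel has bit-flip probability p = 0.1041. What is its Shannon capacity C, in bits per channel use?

For BSC with error probability p:
C = 1 - H(p) where H(p) is binary entropy
H(0.1041) = -0.1041 × log₂(0.1041) - 0.8959 × log₂(0.8959)
H(p) = 0.4819
C = 1 - 0.4819 = 0.5181 bits/use


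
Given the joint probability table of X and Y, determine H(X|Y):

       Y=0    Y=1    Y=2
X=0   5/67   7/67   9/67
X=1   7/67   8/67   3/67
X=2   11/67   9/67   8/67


H(X|Y) = Σ_y p(y) H(X|Y=y)
  p(Y=0) = 23/67, H(X|Y=0) = 1.5099
  p(Y=1) = 24/67, H(X|Y=1) = 1.5774
  p(Y=2) = 20/67, H(X|Y=2) = 1.4577
H(X|Y) = 0.3433×1.5099 + 0.3582×1.5774 + 0.2985×1.4577 = 1.5185 bits


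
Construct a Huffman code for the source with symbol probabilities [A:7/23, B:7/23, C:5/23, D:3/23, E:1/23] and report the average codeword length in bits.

Huffman tree construction:
Combine smallest probabilities repeatedly
Resulting codes:
  A: 10 (length 2)
  B: 11 (length 2)
  C: 01 (length 2)
  D: 001 (length 3)
  E: 000 (length 3)
Average length = Σ p(s) × length(s) = 2.1739 bits


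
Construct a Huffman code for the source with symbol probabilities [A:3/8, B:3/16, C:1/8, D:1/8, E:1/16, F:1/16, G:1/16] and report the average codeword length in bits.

Huffman tree construction:
Combine smallest probabilities repeatedly
Resulting codes:
  A: 11 (length 2)
  B: 00 (length 2)
  C: 011 (length 3)
  D: 100 (length 3)
  E: 1010 (length 4)
  F: 1011 (length 4)
  G: 010 (length 3)
Average length = Σ p(s) × length(s) = 2.5625 bits


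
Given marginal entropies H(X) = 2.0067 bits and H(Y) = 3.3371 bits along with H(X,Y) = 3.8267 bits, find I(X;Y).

I(X;Y) = H(X) + H(Y) - H(X,Y)
I(X;Y) = 2.0067 + 3.3371 - 3.8267 = 1.5171 bits


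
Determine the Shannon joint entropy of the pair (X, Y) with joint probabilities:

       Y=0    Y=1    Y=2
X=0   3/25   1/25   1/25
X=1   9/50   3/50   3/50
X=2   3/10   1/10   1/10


H(X,Y) = -Σ p(x,y) log₂ p(x,y)
  p(0,0)=3/25: -0.1200 × log₂(0.1200) = 0.3671
  p(0,1)=1/25: -0.0400 × log₂(0.0400) = 0.1858
  p(0,2)=1/25: -0.0400 × log₂(0.0400) = 0.1858
  p(1,0)=9/50: -0.1800 × log₂(0.1800) = 0.4453
  p(1,1)=3/50: -0.0600 × log₂(0.0600) = 0.2435
  p(1,2)=3/50: -0.0600 × log₂(0.0600) = 0.2435
  p(2,0)=3/10: -0.3000 × log₂(0.3000) = 0.5211
  p(2,1)=1/10: -0.1000 × log₂(0.1000) = 0.3322
  p(2,2)=1/10: -0.1000 × log₂(0.1000) = 0.3322
H(X,Y) = 2.8564 bits


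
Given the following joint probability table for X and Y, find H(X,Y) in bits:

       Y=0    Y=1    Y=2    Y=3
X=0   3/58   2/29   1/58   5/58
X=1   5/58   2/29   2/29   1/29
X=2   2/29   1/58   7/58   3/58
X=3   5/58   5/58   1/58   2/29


H(X,Y) = -Σ p(x,y) log₂ p(x,y)
  p(0,0)=3/58: -0.0517 × log₂(0.0517) = 0.2210
  p(0,1)=2/29: -0.0690 × log₂(0.0690) = 0.2661
  p(0,2)=1/58: -0.0172 × log₂(0.0172) = 0.1010
  p(0,3)=5/58: -0.0862 × log₂(0.0862) = 0.3048
  p(1,0)=5/58: -0.0862 × log₂(0.0862) = 0.3048
  p(1,1)=2/29: -0.0690 × log₂(0.0690) = 0.2661
  p(1,2)=2/29: -0.0690 × log₂(0.0690) = 0.2661
  p(1,3)=1/29: -0.0345 × log₂(0.0345) = 0.1675
  p(2,0)=2/29: -0.0690 × log₂(0.0690) = 0.2661
  p(2,1)=1/58: -0.0172 × log₂(0.0172) = 0.1010
  p(2,2)=7/58: -0.1207 × log₂(0.1207) = 0.3682
  p(2,3)=3/58: -0.0517 × log₂(0.0517) = 0.2210
  p(3,0)=5/58: -0.0862 × log₂(0.0862) = 0.3048
  p(3,1)=5/58: -0.0862 × log₂(0.0862) = 0.3048
  p(3,2)=1/58: -0.0172 × log₂(0.0172) = 0.1010
  p(3,3)=2/29: -0.0690 × log₂(0.0690) = 0.2661
H(X,Y) = 3.8304 bits


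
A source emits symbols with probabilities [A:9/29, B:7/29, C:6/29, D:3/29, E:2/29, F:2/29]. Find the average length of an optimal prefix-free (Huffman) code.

Huffman tree construction:
Combine smallest probabilities repeatedly
Resulting codes:
  A: 11 (length 2)
  B: 01 (length 2)
  C: 00 (length 2)
  D: 100 (length 3)
  E: 1010 (length 4)
  F: 1011 (length 4)
Average length = Σ p(s) × length(s) = 2.3793 bits


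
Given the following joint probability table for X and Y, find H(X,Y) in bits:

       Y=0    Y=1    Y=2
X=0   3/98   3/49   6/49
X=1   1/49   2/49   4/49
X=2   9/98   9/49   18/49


H(X,Y) = -Σ p(x,y) log₂ p(x,y)
  p(0,0)=3/98: -0.0306 × log₂(0.0306) = 0.1540
  p(0,1)=3/49: -0.0612 × log₂(0.0612) = 0.2467
  p(0,2)=6/49: -0.1224 × log₂(0.1224) = 0.3710
  p(1,0)=1/49: -0.0204 × log₂(0.0204) = 0.1146
  p(1,1)=2/49: -0.0408 × log₂(0.0408) = 0.1884
  p(1,2)=4/49: -0.0816 × log₂(0.0816) = 0.2951
  p(2,0)=9/98: -0.0918 × log₂(0.0918) = 0.3164
  p(2,1)=9/49: -0.1837 × log₂(0.1837) = 0.4490
  p(2,2)=18/49: -0.3673 × log₂(0.3673) = 0.5307
H(X,Y) = 2.6658 bits


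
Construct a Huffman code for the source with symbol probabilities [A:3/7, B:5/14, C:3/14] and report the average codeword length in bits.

Huffman tree construction:
Combine smallest probabilities repeatedly
Resulting codes:
  A: 0 (length 1)
  B: 11 (length 2)
  C: 10 (length 2)
Average length = Σ p(s) × length(s) = 1.5714 bits


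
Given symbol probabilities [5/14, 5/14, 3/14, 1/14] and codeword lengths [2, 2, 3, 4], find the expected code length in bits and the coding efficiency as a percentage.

Average length L = Σ p_i × l_i = 2.3571 bits
Entropy H = 1.8092 bits
Efficiency η = H/L × 100% = 76.75%


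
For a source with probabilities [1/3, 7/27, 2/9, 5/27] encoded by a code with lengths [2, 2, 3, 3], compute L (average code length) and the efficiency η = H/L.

Average length L = Σ p_i × l_i = 2.4074 bits
Entropy H = 1.9660 bits
Efficiency η = H/L × 100% = 81.66%


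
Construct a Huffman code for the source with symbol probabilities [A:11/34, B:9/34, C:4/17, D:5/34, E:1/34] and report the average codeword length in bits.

Huffman tree construction:
Combine smallest probabilities repeatedly
Resulting codes:
  A: 11 (length 2)
  B: 10 (length 2)
  C: 01 (length 2)
  D: 001 (length 3)
  E: 000 (length 3)
Average length = Σ p(s) × length(s) = 2.1765 bits


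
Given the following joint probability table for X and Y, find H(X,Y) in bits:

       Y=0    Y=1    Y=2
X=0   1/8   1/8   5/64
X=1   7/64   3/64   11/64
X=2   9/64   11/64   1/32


H(X,Y) = -Σ p(x,y) log₂ p(x,y)
  p(0,0)=1/8: -0.1250 × log₂(0.1250) = 0.3750
  p(0,1)=1/8: -0.1250 × log₂(0.1250) = 0.3750
  p(0,2)=5/64: -0.0781 × log₂(0.0781) = 0.2873
  p(1,0)=7/64: -0.1094 × log₂(0.1094) = 0.3492
  p(1,1)=3/64: -0.0469 × log₂(0.0469) = 0.2070
  p(1,2)=11/64: -0.1719 × log₂(0.1719) = 0.4367
  p(2,0)=9/64: -0.1406 × log₂(0.1406) = 0.3980
  p(2,1)=11/64: -0.1719 × log₂(0.1719) = 0.4367
  p(2,2)=1/32: -0.0312 × log₂(0.0312) = 0.1562
H(X,Y) = 3.0210 bits


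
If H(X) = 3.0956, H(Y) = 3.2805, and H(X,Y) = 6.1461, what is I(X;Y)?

I(X;Y) = H(X) + H(Y) - H(X,Y)
I(X;Y) = 3.0956 + 3.2805 - 6.1461 = 0.23 bits


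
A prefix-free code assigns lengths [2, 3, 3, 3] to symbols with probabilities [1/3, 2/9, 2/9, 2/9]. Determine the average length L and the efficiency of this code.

Average length L = Σ p_i × l_i = 2.6667 bits
Entropy H = 1.9749 bits
Efficiency η = H/L × 100% = 74.06%


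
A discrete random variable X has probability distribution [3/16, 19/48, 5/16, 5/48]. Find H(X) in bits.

H(X) = -Σ p(x) log₂ p(x)
  -3/16 × log₂(3/16) = 0.4528
  -19/48 × log₂(19/48) = 0.5292
  -5/16 × log₂(5/16) = 0.5244
  -5/48 × log₂(5/48) = 0.3399
H(X) = 1.8464 bits


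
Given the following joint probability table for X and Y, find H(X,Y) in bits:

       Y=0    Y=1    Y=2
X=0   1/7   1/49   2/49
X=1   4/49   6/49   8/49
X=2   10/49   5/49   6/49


H(X,Y) = -Σ p(x,y) log₂ p(x,y)
  p(0,0)=1/7: -0.1429 × log₂(0.1429) = 0.4011
  p(0,1)=1/49: -0.0204 × log₂(0.0204) = 0.1146
  p(0,2)=2/49: -0.0408 × log₂(0.0408) = 0.1884
  p(1,0)=4/49: -0.0816 × log₂(0.0816) = 0.2951
  p(1,1)=6/49: -0.1224 × log₂(0.1224) = 0.3710
  p(1,2)=8/49: -0.1633 × log₂(0.1633) = 0.4269
  p(2,0)=10/49: -0.2041 × log₂(0.2041) = 0.4679
  p(2,1)=5/49: -0.1020 × log₂(0.1020) = 0.3360
  p(2,2)=6/49: -0.1224 × log₂(0.1224) = 0.3710
H(X,Y) = 2.9719 bits


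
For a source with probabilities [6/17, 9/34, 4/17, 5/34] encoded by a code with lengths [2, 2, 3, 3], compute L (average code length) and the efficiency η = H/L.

Average length L = Σ p_i × l_i = 2.3824 bits
Entropy H = 1.9357 bits
Efficiency η = H/L × 100% = 81.25%


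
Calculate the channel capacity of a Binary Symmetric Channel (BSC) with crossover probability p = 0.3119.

For BSC with error probability p:
C = 1 - H(p) where H(p) is binary entropy
H(0.3119) = -0.3119 × log₂(0.3119) - 0.6881 × log₂(0.6881)
H(p) = 0.8954
C = 1 - 0.8954 = 0.1046 bits/use


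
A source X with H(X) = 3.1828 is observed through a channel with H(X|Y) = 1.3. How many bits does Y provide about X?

I(X;Y) = H(X) - H(X|Y)
I(X;Y) = 3.1828 - 1.3 = 1.8828 bits


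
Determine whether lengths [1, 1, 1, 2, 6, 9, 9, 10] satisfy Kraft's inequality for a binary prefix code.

Kraft inequality: Σ 2^(-l_i) ≤ 1 for prefix-free code
Calculating: 2^(-1) + 2^(-1) + 2^(-1) + 2^(-2) + 2^(-6) + 2^(-9) + 2^(-9) + 2^(-10)
= 0.5 + 0.5 + 0.5 + 0.25 + 0.015625 + 0.001953125 + 0.001953125 + 0.0009765625
= 1.7705
Since 1.7705 > 1, prefix-free code does not exist


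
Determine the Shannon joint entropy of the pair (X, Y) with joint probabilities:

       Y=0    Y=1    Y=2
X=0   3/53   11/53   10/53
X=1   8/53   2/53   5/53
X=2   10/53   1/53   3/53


H(X,Y) = -Σ p(x,y) log₂ p(x,y)
  p(0,0)=3/53: -0.0566 × log₂(0.0566) = 0.2345
  p(0,1)=11/53: -0.2075 × log₂(0.2075) = 0.4708
  p(0,2)=10/53: -0.1887 × log₂(0.1887) = 0.4540
  p(1,0)=8/53: -0.1509 × log₂(0.1509) = 0.4118
  p(1,1)=2/53: -0.0377 × log₂(0.0377) = 0.1784
  p(1,2)=5/53: -0.0943 × log₂(0.0943) = 0.3213
  p(2,0)=10/53: -0.1887 × log₂(0.1887) = 0.4540
  p(2,1)=1/53: -0.0189 × log₂(0.0189) = 0.1081
  p(2,2)=3/53: -0.0566 × log₂(0.0566) = 0.2345
H(X,Y) = 2.8673 bits


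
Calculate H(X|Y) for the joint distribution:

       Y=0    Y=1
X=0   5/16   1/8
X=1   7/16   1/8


H(X|Y) = Σ_y p(y) H(X|Y=y)
  p(Y=0) = 3/4, H(X|Y=0) = 0.9799
  p(Y=1) = 1/4, H(X|Y=1) = 1.0000
H(X|Y) = 0.7500×0.9799 + 0.2500×1.0000 = 0.9849 bits


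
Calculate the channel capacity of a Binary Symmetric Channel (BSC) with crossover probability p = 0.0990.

For BSC with error probability p:
C = 1 - H(p) where H(p) is binary entropy
H(0.0990) = -0.0990 × log₂(0.0990) - 0.9010 × log₂(0.9010)
H(p) = 0.4658
C = 1 - 0.4658 = 0.5342 bits/use


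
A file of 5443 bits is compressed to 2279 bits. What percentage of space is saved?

Space savings = (1 - Compressed/Original) × 100%
= (1 - 2279/5443) × 100%
= 58.13%


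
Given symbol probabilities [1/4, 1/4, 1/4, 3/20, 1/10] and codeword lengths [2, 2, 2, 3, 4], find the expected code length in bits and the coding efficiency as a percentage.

Average length L = Σ p_i × l_i = 2.3500 bits
Entropy H = 2.2427 bits
Efficiency η = H/L × 100% = 95.44%


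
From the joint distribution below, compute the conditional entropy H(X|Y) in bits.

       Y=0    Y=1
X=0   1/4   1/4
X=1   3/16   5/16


H(X|Y) = Σ_y p(y) H(X|Y=y)
  p(Y=0) = 7/16, H(X|Y=0) = 0.9852
  p(Y=1) = 9/16, H(X|Y=1) = 0.9911
H(X|Y) = 0.4375×0.9852 + 0.5625×0.9911 = 0.9885 bits


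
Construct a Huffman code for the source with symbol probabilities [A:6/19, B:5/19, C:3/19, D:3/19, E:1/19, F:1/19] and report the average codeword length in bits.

Huffman tree construction:
Combine smallest probabilities repeatedly
Resulting codes:
  A: 11 (length 2)
  B: 01 (length 2)
  C: 101 (length 3)
  D: 00 (length 2)
  E: 1000 (length 4)
  F: 1001 (length 4)
Average length = Σ p(s) × length(s) = 2.3684 bits


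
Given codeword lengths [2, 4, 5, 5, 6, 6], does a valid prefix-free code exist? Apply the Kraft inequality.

Kraft inequality: Σ 2^(-l_i) ≤ 1 for prefix-free code
Calculating: 2^(-2) + 2^(-4) + 2^(-5) + 2^(-5) + 2^(-6) + 2^(-6)
= 0.25 + 0.0625 + 0.03125 + 0.03125 + 0.015625 + 0.015625
= 0.4062
Since 0.4062 ≤ 1, prefix-free code exists


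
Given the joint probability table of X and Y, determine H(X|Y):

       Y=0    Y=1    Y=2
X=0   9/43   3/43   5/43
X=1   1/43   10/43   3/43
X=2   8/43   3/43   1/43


H(X|Y) = Σ_y p(y) H(X|Y=y)
  p(Y=0) = 18/43, H(X|Y=0) = 1.2516
  p(Y=1) = 16/43, H(X|Y=1) = 1.3294
  p(Y=2) = 9/43, H(X|Y=2) = 1.3516
H(X|Y) = 0.4186×1.2516 + 0.3721×1.3294 + 0.2093×1.3516 = 1.3015 bits


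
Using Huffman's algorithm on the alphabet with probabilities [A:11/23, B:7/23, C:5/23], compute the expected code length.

Huffman tree construction:
Combine smallest probabilities repeatedly
Resulting codes:
  A: 0 (length 1)
  B: 11 (length 2)
  C: 10 (length 2)
Average length = Σ p(s) × length(s) = 1.5217 bits
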